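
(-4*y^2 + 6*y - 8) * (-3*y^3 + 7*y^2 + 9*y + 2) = 12*y^5 - 46*y^4 + 30*y^3 - 10*y^2 - 60*y - 16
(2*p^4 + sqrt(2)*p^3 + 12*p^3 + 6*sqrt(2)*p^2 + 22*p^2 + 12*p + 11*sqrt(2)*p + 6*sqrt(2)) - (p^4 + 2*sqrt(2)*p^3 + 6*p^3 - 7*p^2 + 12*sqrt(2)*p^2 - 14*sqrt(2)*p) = p^4 - sqrt(2)*p^3 + 6*p^3 - 6*sqrt(2)*p^2 + 29*p^2 + 12*p + 25*sqrt(2)*p + 6*sqrt(2)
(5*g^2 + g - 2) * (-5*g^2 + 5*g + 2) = -25*g^4 + 20*g^3 + 25*g^2 - 8*g - 4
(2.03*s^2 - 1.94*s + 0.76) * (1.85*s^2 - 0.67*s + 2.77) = 3.7555*s^4 - 4.9491*s^3 + 8.3289*s^2 - 5.883*s + 2.1052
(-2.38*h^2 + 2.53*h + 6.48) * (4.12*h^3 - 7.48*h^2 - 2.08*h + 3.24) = -9.8056*h^5 + 28.226*h^4 + 12.7236*h^3 - 61.444*h^2 - 5.2812*h + 20.9952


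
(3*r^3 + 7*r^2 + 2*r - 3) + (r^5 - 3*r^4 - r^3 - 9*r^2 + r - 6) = r^5 - 3*r^4 + 2*r^3 - 2*r^2 + 3*r - 9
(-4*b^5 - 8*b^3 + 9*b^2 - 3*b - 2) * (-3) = 12*b^5 + 24*b^3 - 27*b^2 + 9*b + 6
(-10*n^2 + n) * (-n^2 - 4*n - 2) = 10*n^4 + 39*n^3 + 16*n^2 - 2*n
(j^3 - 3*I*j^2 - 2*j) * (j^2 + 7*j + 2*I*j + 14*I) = j^5 + 7*j^4 - I*j^4 + 4*j^3 - 7*I*j^3 + 28*j^2 - 4*I*j^2 - 28*I*j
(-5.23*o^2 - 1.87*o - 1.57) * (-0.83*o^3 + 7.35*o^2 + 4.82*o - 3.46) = 4.3409*o^5 - 36.8884*o^4 - 37.65*o^3 - 2.4571*o^2 - 1.0972*o + 5.4322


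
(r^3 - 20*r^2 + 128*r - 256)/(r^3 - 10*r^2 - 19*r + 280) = (r^2 - 12*r + 32)/(r^2 - 2*r - 35)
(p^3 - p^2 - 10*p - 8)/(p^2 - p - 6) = (p^2 - 3*p - 4)/(p - 3)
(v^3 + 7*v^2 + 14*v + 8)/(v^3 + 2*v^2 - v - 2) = (v + 4)/(v - 1)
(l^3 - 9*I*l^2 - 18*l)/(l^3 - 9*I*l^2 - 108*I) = l*(l - 3*I)/(l^2 - 3*I*l + 18)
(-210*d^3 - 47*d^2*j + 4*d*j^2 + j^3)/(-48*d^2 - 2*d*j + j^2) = (35*d^2 + 2*d*j - j^2)/(8*d - j)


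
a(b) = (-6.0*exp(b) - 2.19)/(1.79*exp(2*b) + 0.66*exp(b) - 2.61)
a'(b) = (-6.0*exp(b) - 2.19)*(-3.58*exp(2*b) - 0.66*exp(b))/(1.79*exp(2*b) + 0.66*exp(b) - 2.61)^2 - 6.0*exp(b)/(1.79*exp(2*b) + 0.66*exp(b) - 2.61) = (10.74*exp(2*b) + 7.8402*exp(b) + 17.1054)*exp(b)/(3.2041*exp(4*b) + 2.3628*exp(3*b) - 8.9082*exp(2*b) - 3.4452*exp(b) + 6.8121)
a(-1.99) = 1.21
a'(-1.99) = 0.41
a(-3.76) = 0.90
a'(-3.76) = 0.06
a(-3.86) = 0.89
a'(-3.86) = 0.05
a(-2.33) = 1.10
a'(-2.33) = 0.27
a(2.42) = -0.30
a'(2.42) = 0.31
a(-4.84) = 0.86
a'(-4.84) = 0.02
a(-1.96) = 1.22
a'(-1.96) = 0.42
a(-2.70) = 1.01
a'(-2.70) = 0.18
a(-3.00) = 0.97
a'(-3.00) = 0.13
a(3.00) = -0.17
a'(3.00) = 0.17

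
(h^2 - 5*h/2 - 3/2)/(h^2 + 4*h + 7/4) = 2*(h - 3)/(2*h + 7)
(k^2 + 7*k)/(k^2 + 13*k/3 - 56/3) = 3*k/(3*k - 8)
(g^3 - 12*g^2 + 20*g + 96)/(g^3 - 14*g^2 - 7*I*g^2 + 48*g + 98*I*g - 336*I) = (g + 2)/(g - 7*I)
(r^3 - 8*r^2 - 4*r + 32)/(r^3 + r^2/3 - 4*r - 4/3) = 3*(r - 8)/(3*r + 1)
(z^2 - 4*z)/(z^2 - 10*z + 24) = z/(z - 6)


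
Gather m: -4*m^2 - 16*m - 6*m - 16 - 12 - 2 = -4*m^2 - 22*m - 30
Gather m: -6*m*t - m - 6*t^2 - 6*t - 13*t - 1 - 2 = m*(-6*t - 1) - 6*t^2 - 19*t - 3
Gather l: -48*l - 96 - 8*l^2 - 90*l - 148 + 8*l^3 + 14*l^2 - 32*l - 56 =8*l^3 + 6*l^2 - 170*l - 300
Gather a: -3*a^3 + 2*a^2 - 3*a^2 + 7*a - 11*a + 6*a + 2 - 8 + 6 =-3*a^3 - a^2 + 2*a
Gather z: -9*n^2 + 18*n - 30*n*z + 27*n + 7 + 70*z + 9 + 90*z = -9*n^2 + 45*n + z*(160 - 30*n) + 16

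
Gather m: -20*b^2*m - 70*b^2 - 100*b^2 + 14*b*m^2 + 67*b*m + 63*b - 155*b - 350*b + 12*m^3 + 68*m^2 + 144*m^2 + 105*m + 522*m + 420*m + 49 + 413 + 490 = -170*b^2 - 442*b + 12*m^3 + m^2*(14*b + 212) + m*(-20*b^2 + 67*b + 1047) + 952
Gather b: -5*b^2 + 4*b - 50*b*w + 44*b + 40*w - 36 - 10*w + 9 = -5*b^2 + b*(48 - 50*w) + 30*w - 27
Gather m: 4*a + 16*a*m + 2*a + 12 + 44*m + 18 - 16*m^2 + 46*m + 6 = 6*a - 16*m^2 + m*(16*a + 90) + 36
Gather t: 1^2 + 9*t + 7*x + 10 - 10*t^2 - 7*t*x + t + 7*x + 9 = -10*t^2 + t*(10 - 7*x) + 14*x + 20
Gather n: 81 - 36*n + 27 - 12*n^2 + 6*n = -12*n^2 - 30*n + 108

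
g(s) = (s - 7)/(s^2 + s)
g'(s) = (-2*s - 1)*(s - 7)/(s^2 + s)^2 + 1/(s^2 + s)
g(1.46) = -1.54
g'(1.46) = 1.96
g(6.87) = -0.00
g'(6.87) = 0.02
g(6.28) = -0.02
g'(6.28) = 0.03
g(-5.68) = -0.48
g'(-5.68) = -0.15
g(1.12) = -2.48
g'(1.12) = 3.80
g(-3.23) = -1.42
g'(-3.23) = -0.94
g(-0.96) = 207.29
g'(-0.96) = -4992.40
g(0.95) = -3.27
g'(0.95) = 5.65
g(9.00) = 0.02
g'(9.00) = 0.01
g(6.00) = -0.02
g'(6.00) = 0.03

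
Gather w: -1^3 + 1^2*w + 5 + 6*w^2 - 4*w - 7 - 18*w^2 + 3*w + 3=-12*w^2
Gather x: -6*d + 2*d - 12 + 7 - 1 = -4*d - 6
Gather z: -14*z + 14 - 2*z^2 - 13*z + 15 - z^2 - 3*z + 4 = -3*z^2 - 30*z + 33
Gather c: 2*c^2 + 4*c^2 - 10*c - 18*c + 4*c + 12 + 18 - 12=6*c^2 - 24*c + 18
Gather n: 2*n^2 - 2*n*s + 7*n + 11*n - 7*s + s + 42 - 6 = 2*n^2 + n*(18 - 2*s) - 6*s + 36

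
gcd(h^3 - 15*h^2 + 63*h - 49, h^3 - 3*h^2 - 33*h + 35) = h^2 - 8*h + 7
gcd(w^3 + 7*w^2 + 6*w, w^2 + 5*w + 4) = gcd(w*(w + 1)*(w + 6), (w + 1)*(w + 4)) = w + 1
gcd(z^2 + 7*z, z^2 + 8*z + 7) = z + 7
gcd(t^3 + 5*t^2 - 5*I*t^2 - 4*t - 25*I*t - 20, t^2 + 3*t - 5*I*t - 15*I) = 1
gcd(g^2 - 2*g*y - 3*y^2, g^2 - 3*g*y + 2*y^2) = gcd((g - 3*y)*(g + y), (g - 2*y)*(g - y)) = 1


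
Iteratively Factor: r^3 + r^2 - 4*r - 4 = (r - 2)*(r^2 + 3*r + 2) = (r - 2)*(r + 2)*(r + 1)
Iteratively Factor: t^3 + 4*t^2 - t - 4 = (t + 1)*(t^2 + 3*t - 4) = (t - 1)*(t + 1)*(t + 4)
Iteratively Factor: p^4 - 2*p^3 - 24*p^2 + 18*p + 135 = (p + 3)*(p^3 - 5*p^2 - 9*p + 45) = (p - 5)*(p + 3)*(p^2 - 9) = (p - 5)*(p - 3)*(p + 3)*(p + 3)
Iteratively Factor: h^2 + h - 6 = (h + 3)*(h - 2)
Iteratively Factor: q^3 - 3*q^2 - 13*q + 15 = (q - 5)*(q^2 + 2*q - 3) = (q - 5)*(q - 1)*(q + 3)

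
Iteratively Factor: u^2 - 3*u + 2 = (u - 1)*(u - 2)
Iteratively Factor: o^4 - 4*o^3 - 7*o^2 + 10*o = (o - 1)*(o^3 - 3*o^2 - 10*o) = (o - 5)*(o - 1)*(o^2 + 2*o) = (o - 5)*(o - 1)*(o + 2)*(o)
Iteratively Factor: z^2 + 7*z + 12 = (z + 4)*(z + 3)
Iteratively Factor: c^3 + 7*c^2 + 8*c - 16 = (c + 4)*(c^2 + 3*c - 4) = (c - 1)*(c + 4)*(c + 4)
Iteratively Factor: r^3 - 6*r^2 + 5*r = (r - 1)*(r^2 - 5*r) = r*(r - 1)*(r - 5)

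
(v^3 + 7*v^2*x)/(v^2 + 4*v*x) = v*(v + 7*x)/(v + 4*x)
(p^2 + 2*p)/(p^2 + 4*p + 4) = p/(p + 2)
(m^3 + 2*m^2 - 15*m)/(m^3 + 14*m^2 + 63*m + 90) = m*(m - 3)/(m^2 + 9*m + 18)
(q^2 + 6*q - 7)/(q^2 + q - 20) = (q^2 + 6*q - 7)/(q^2 + q - 20)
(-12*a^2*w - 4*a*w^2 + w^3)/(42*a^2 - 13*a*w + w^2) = w*(2*a + w)/(-7*a + w)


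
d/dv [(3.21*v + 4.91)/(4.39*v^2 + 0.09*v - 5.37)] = (14.0919*v^2 + 0.2889*v - (3.21*v + 4.91)*(8.78*v + 0.09) - 17.2377)/(4.39*v^2 + 0.09*v - 5.37)^2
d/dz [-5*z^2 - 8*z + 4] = -10*z - 8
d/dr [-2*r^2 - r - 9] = -4*r - 1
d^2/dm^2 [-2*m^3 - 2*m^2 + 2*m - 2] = -12*m - 4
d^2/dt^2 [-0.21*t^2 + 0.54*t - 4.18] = -0.420000000000000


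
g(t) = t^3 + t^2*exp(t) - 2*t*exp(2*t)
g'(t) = t^2*exp(t) + 3*t^2 - 4*t*exp(2*t) + 2*t*exp(t) - 2*exp(2*t)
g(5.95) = -1738676.37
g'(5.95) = -3781220.23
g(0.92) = -8.68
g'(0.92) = -26.48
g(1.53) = -50.87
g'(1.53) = -141.21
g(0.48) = -2.02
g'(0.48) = -7.62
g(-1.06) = -0.55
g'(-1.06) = 3.29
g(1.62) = -65.22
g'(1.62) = -179.02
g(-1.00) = -0.36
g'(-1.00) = 2.90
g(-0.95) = -0.22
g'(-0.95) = 2.59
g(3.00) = -2212.80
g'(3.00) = -5319.72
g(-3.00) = -26.54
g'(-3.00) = 27.17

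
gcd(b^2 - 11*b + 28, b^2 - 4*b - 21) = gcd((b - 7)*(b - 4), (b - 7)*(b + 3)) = b - 7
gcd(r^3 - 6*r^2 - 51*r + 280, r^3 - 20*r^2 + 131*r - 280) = r^2 - 13*r + 40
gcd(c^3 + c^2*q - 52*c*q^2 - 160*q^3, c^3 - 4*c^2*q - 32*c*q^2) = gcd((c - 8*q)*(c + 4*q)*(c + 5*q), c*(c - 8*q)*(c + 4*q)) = -c^2 + 4*c*q + 32*q^2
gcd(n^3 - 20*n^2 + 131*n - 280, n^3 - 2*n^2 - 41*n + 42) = n - 7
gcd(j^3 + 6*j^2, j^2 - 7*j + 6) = 1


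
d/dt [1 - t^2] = -2*t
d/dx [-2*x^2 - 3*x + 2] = -4*x - 3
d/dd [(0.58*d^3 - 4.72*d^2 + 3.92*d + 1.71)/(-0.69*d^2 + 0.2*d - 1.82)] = (-0.4002*d^4 + 0.232*d^3 - 1.406*d^2 + 19.5406*d - 7.4764)/(0.4761*d^4 - 0.276*d^3 + 2.5516*d^2 - 0.728*d + 3.3124)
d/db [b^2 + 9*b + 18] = 2*b + 9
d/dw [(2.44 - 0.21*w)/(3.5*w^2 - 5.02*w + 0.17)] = (0.735*w^2 - 17.08*w + 12.2131)/(12.25*w^4 - 35.14*w^3 + 26.3904*w^2 - 1.7068*w + 0.0289)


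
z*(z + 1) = z^2 + z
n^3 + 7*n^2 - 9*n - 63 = (n - 3)*(n + 3)*(n + 7)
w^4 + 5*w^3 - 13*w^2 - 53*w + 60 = (w - 3)*(w - 1)*(w + 4)*(w + 5)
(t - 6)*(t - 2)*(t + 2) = t^3 - 6*t^2 - 4*t + 24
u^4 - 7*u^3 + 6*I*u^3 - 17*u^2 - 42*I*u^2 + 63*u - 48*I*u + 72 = (u - 8)*(u + 1)*(u + 3*I)^2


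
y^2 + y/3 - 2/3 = (y - 2/3)*(y + 1)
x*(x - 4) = x^2 - 4*x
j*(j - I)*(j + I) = j^3 + j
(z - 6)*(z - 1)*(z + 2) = z^3 - 5*z^2 - 8*z + 12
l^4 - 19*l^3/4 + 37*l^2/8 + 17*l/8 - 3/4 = (l - 3)*(l - 2)*(l - 1/4)*(l + 1/2)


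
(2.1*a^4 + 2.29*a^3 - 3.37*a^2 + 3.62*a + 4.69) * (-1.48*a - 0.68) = -3.108*a^5 - 4.8172*a^4 + 3.4304*a^3 - 3.066*a^2 - 9.4028*a - 3.1892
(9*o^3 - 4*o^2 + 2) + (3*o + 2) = 9*o^3 - 4*o^2 + 3*o + 4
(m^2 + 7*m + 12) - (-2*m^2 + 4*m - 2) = 3*m^2 + 3*m + 14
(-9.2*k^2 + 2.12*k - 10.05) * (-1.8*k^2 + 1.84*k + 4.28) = 16.56*k^4 - 20.744*k^3 - 17.3852*k^2 - 9.4184*k - 43.014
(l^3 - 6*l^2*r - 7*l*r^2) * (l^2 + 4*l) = l^5 - 6*l^4*r + 4*l^4 - 7*l^3*r^2 - 24*l^3*r - 28*l^2*r^2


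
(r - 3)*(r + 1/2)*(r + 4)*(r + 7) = r^4 + 17*r^3/2 - r^2 - 173*r/2 - 42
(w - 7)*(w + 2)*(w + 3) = w^3 - 2*w^2 - 29*w - 42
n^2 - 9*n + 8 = (n - 8)*(n - 1)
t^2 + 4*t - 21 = (t - 3)*(t + 7)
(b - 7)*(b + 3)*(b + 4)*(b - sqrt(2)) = b^4 - sqrt(2)*b^3 - 37*b^2 - 84*b + 37*sqrt(2)*b + 84*sqrt(2)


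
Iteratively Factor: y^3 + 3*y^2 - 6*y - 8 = (y + 4)*(y^2 - y - 2) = (y - 2)*(y + 4)*(y + 1)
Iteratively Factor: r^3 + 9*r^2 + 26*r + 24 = (r + 4)*(r^2 + 5*r + 6) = (r + 3)*(r + 4)*(r + 2)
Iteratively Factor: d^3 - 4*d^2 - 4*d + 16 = (d - 4)*(d^2 - 4) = (d - 4)*(d - 2)*(d + 2)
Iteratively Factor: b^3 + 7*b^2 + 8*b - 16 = (b + 4)*(b^2 + 3*b - 4) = (b + 4)^2*(b - 1)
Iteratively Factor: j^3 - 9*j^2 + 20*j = (j - 4)*(j^2 - 5*j) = (j - 5)*(j - 4)*(j)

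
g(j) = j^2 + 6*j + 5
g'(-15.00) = -24.00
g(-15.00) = 140.00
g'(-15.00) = -24.00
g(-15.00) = 140.00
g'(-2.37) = 1.26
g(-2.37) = -3.60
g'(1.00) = 8.00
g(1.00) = 12.00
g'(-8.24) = -10.48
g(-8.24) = 23.46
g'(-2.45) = 1.10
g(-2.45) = -3.70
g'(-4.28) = -2.56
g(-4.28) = -2.36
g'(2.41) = 10.82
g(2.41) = 25.27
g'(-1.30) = 3.40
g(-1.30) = -1.11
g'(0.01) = 6.02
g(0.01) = 5.06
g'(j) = 2*j + 6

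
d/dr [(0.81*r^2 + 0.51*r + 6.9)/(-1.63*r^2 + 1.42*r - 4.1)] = (1.9815*r^2 + 15.852*r - 11.889)/(2.6569*r^4 - 4.6292*r^3 + 15.3824*r^2 - 11.644*r + 16.81)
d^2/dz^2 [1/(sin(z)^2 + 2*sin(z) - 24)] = 2*(-2*sin(z)^4 - 3*sin(z)^3 - 47*sin(z)^2 - 18*sin(z) + 28)/(sin(z)^2 + 2*sin(z) - 24)^3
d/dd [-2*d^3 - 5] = -6*d^2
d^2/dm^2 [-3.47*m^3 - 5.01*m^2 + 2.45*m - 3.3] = -20.82*m - 10.02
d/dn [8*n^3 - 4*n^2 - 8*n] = 24*n^2 - 8*n - 8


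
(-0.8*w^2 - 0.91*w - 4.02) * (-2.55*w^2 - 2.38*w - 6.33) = 2.04*w^4 + 4.2245*w^3 + 17.4808*w^2 + 15.3279*w + 25.4466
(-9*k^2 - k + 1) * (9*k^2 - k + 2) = -81*k^4 - 8*k^2 - 3*k + 2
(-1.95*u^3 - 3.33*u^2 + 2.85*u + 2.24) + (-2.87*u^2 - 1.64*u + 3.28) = -1.95*u^3 - 6.2*u^2 + 1.21*u + 5.52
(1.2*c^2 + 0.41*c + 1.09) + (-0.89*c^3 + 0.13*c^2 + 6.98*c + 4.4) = -0.89*c^3 + 1.33*c^2 + 7.39*c + 5.49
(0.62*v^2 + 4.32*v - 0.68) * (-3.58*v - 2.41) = -2.2196*v^3 - 16.9598*v^2 - 7.9768*v + 1.6388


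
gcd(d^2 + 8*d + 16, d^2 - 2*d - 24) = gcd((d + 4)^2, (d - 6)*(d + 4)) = d + 4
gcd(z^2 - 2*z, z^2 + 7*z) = z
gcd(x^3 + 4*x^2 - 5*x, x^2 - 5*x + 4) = x - 1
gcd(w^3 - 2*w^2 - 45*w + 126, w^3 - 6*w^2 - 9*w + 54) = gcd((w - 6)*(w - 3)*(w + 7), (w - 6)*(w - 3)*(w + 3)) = w^2 - 9*w + 18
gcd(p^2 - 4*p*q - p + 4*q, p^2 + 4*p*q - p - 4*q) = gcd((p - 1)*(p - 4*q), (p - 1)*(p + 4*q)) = p - 1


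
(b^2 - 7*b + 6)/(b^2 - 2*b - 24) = (b - 1)/(b + 4)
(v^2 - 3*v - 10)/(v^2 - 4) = (v - 5)/(v - 2)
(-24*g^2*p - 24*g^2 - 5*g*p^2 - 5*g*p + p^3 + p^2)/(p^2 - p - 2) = (-24*g^2 - 5*g*p + p^2)/(p - 2)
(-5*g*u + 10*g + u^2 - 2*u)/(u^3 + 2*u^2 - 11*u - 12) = (-5*g*u + 10*g + u^2 - 2*u)/(u^3 + 2*u^2 - 11*u - 12)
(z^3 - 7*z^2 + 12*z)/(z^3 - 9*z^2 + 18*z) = (z - 4)/(z - 6)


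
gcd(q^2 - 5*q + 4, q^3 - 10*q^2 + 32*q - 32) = q - 4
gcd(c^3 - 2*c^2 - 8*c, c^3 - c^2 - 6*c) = c^2 + 2*c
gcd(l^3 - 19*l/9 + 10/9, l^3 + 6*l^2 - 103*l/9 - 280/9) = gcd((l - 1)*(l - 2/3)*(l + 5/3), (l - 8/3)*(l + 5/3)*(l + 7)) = l + 5/3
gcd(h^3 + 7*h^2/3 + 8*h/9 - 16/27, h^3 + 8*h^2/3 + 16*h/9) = h^2 + 8*h/3 + 16/9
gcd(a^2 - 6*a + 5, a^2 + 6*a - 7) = a - 1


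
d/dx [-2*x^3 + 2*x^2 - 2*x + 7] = -6*x^2 + 4*x - 2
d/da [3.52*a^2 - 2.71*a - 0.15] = 7.04*a - 2.71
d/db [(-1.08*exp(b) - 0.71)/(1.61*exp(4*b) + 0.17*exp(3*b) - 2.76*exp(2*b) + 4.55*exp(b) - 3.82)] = (5.2164*exp(4*b) + 4.9396*exp(3*b) - 2.6187*exp(2*b) - 3.9192*exp(b) + 7.3561)*exp(b)/(2.5921*exp(8*b) + 0.5474*exp(7*b) - 8.8583*exp(6*b) + 13.7126*exp(5*b) - 3.1358*exp(4*b) - 26.4148*exp(3*b) + 41.7889*exp(2*b) - 34.762*exp(b) + 14.5924)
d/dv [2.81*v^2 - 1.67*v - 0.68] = 5.62*v - 1.67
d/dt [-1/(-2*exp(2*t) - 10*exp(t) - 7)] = (-4*exp(t) - 10)*exp(t)/(2*exp(2*t) + 10*exp(t) + 7)^2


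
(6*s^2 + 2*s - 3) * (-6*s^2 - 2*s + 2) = -36*s^4 - 24*s^3 + 26*s^2 + 10*s - 6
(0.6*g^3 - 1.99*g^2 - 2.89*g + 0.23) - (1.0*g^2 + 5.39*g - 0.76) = 0.6*g^3 - 2.99*g^2 - 8.28*g + 0.99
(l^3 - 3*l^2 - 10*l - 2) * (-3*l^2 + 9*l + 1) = -3*l^5 + 18*l^4 + 4*l^3 - 87*l^2 - 28*l - 2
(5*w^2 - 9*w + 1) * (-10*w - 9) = -50*w^3 + 45*w^2 + 71*w - 9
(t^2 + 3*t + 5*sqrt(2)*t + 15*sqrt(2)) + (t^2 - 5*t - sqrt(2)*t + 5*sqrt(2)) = 2*t^2 - 2*t + 4*sqrt(2)*t + 20*sqrt(2)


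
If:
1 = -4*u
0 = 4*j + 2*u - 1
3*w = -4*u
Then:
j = 3/8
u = -1/4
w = 1/3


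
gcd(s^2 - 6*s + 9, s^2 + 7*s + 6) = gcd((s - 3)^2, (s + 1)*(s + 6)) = 1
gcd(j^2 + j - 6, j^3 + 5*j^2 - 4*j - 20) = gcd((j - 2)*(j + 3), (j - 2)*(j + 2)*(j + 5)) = j - 2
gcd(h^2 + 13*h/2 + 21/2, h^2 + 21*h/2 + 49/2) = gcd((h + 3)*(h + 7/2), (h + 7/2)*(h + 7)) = h + 7/2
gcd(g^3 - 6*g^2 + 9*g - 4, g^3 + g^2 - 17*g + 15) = g - 1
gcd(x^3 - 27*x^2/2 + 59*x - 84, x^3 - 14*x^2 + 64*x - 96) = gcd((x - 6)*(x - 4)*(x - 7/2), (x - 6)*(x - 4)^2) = x^2 - 10*x + 24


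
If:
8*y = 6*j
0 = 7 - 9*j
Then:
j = 7/9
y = 7/12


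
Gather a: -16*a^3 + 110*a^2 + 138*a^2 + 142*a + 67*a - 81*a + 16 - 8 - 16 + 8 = -16*a^3 + 248*a^2 + 128*a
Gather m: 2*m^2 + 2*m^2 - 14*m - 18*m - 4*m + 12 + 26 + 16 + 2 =4*m^2 - 36*m + 56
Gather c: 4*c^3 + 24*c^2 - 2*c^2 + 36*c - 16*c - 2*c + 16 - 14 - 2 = 4*c^3 + 22*c^2 + 18*c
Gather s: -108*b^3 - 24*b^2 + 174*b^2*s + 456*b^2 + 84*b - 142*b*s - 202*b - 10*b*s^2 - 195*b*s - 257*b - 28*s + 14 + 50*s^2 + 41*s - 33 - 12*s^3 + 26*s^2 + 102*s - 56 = -108*b^3 + 432*b^2 - 375*b - 12*s^3 + s^2*(76 - 10*b) + s*(174*b^2 - 337*b + 115) - 75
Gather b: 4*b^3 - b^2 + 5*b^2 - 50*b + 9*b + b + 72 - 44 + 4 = 4*b^3 + 4*b^2 - 40*b + 32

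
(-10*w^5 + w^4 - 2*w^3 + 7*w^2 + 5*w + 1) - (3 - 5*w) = -10*w^5 + w^4 - 2*w^3 + 7*w^2 + 10*w - 2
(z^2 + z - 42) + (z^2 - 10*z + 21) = 2*z^2 - 9*z - 21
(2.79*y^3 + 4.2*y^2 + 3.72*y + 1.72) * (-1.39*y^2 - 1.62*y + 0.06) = -3.8781*y^5 - 10.3578*y^4 - 11.8074*y^3 - 8.1652*y^2 - 2.5632*y + 0.1032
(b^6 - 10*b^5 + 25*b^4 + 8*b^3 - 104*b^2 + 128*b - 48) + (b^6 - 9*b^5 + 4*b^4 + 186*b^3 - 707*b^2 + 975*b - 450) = 2*b^6 - 19*b^5 + 29*b^4 + 194*b^3 - 811*b^2 + 1103*b - 498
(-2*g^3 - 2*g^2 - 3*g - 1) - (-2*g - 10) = -2*g^3 - 2*g^2 - g + 9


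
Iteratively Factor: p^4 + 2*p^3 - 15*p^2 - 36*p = (p + 3)*(p^3 - p^2 - 12*p) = (p - 4)*(p + 3)*(p^2 + 3*p) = (p - 4)*(p + 3)^2*(p)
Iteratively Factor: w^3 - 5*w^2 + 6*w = (w)*(w^2 - 5*w + 6) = w*(w - 3)*(w - 2)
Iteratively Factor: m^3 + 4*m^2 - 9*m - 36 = (m + 3)*(m^2 + m - 12) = (m - 3)*(m + 3)*(m + 4)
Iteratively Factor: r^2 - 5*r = (r - 5)*(r)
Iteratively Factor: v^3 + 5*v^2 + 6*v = (v + 3)*(v^2 + 2*v) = (v + 2)*(v + 3)*(v)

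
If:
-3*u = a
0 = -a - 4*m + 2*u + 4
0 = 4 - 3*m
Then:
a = -4/5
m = 4/3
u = 4/15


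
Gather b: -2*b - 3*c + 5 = -2*b - 3*c + 5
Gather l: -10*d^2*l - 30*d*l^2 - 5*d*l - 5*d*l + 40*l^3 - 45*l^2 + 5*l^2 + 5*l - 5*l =40*l^3 + l^2*(-30*d - 40) + l*(-10*d^2 - 10*d)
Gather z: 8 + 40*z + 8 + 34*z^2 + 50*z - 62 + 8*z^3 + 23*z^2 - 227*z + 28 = 8*z^3 + 57*z^2 - 137*z - 18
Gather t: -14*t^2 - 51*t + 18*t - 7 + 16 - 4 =-14*t^2 - 33*t + 5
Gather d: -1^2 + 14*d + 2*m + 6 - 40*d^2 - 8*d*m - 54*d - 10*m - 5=-40*d^2 + d*(-8*m - 40) - 8*m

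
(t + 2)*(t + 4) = t^2 + 6*t + 8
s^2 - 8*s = s*(s - 8)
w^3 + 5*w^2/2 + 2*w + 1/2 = (w + 1/2)*(w + 1)^2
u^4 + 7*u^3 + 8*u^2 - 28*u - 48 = (u - 2)*(u + 2)*(u + 3)*(u + 4)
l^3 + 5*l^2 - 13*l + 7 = (l - 1)^2*(l + 7)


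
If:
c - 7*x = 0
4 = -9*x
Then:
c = -28/9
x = -4/9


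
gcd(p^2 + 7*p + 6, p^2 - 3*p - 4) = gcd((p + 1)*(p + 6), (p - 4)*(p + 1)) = p + 1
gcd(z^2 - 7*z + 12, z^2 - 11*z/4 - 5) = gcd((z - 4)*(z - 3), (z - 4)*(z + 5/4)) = z - 4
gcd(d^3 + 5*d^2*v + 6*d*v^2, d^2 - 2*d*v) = d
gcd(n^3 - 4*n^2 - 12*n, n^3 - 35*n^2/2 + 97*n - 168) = n - 6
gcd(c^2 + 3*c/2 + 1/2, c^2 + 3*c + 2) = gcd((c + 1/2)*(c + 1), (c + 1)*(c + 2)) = c + 1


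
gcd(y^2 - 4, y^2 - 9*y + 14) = y - 2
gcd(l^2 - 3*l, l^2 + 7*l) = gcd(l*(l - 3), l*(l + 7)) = l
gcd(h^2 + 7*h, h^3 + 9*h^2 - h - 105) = h + 7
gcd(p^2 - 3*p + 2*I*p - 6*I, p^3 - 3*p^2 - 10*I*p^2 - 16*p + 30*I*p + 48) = p - 3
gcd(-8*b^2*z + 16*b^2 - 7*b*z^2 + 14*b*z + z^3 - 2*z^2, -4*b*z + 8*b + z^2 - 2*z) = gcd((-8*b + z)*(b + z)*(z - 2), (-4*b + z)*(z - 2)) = z - 2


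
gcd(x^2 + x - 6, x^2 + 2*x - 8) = x - 2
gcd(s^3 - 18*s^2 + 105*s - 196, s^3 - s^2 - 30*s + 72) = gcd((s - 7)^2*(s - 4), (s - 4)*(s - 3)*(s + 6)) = s - 4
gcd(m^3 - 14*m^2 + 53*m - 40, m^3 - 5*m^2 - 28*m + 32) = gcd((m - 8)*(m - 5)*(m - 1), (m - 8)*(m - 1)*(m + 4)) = m^2 - 9*m + 8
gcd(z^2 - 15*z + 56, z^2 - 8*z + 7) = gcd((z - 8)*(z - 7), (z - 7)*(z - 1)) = z - 7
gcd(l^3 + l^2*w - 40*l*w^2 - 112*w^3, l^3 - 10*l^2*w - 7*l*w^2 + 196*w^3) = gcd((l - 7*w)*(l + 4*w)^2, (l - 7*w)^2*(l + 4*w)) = -l^2 + 3*l*w + 28*w^2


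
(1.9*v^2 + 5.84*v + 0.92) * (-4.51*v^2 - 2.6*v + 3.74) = -8.569*v^4 - 31.2784*v^3 - 12.2272*v^2 + 19.4496*v + 3.4408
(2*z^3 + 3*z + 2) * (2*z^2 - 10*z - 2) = 4*z^5 - 20*z^4 + 2*z^3 - 26*z^2 - 26*z - 4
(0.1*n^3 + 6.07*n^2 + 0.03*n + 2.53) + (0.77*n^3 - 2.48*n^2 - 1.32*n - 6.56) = 0.87*n^3 + 3.59*n^2 - 1.29*n - 4.03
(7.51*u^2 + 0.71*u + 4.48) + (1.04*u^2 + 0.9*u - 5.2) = 8.55*u^2 + 1.61*u - 0.72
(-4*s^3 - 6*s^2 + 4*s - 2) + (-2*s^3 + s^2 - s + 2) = -6*s^3 - 5*s^2 + 3*s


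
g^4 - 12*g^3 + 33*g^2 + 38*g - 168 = (g - 7)*(g - 4)*(g - 3)*(g + 2)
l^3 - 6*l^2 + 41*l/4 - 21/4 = (l - 7/2)*(l - 3/2)*(l - 1)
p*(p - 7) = p^2 - 7*p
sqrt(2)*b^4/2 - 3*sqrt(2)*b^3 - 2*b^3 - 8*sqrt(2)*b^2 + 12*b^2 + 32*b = b*(b - 8)*(b - 2*sqrt(2))*(sqrt(2)*b/2 + sqrt(2))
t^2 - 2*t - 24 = (t - 6)*(t + 4)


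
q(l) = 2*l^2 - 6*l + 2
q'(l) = 4*l - 6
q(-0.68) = 7.00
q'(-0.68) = -8.72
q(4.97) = 21.58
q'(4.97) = 13.88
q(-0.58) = 6.15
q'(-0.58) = -8.32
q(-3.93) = 56.47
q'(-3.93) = -21.72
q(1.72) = -2.40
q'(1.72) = 0.88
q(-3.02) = 38.36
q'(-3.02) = -18.08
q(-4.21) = 62.71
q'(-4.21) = -22.84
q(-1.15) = 11.54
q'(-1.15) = -10.60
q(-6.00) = 110.00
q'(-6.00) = -30.00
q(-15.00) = 542.00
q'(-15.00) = -66.00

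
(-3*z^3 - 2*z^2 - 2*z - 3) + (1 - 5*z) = -3*z^3 - 2*z^2 - 7*z - 2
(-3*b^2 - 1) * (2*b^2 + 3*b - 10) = -6*b^4 - 9*b^3 + 28*b^2 - 3*b + 10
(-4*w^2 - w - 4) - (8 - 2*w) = -4*w^2 + w - 12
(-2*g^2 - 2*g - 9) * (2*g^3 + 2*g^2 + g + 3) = -4*g^5 - 8*g^4 - 24*g^3 - 26*g^2 - 15*g - 27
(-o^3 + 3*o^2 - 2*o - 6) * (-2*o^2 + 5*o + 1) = 2*o^5 - 11*o^4 + 18*o^3 + 5*o^2 - 32*o - 6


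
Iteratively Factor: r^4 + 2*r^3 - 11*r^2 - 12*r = (r + 4)*(r^3 - 2*r^2 - 3*r) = r*(r + 4)*(r^2 - 2*r - 3) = r*(r + 1)*(r + 4)*(r - 3)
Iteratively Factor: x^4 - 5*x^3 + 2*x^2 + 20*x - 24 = (x - 2)*(x^3 - 3*x^2 - 4*x + 12) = (x - 2)^2*(x^2 - x - 6) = (x - 2)^2*(x + 2)*(x - 3)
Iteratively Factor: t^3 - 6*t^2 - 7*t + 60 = (t - 5)*(t^2 - t - 12) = (t - 5)*(t + 3)*(t - 4)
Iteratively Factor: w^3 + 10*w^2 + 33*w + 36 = (w + 3)*(w^2 + 7*w + 12) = (w + 3)^2*(w + 4)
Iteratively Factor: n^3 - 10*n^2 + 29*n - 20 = (n - 5)*(n^2 - 5*n + 4) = (n - 5)*(n - 1)*(n - 4)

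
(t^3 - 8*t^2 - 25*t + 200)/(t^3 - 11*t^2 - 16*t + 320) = (t - 5)/(t - 8)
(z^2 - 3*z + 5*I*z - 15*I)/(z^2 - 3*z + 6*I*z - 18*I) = (z + 5*I)/(z + 6*I)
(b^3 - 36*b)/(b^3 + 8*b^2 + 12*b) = (b - 6)/(b + 2)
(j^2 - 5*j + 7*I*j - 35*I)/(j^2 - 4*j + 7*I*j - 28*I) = (j - 5)/(j - 4)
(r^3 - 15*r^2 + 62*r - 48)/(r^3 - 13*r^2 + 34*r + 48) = (r - 1)/(r + 1)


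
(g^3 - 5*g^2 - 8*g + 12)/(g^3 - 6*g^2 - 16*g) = (g^2 - 7*g + 6)/(g*(g - 8))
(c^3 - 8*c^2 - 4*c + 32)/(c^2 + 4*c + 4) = (c^2 - 10*c + 16)/(c + 2)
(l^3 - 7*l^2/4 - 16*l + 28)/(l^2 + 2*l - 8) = (l^2 - 23*l/4 + 7)/(l - 2)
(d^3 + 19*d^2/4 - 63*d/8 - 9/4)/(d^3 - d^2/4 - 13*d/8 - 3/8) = (d + 6)/(d + 1)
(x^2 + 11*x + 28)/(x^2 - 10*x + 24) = (x^2 + 11*x + 28)/(x^2 - 10*x + 24)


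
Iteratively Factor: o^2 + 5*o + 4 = (o + 4)*(o + 1)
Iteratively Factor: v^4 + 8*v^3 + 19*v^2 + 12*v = (v + 1)*(v^3 + 7*v^2 + 12*v) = v*(v + 1)*(v^2 + 7*v + 12) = v*(v + 1)*(v + 4)*(v + 3)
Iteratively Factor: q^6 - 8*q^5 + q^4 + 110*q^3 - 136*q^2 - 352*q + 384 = (q + 3)*(q^5 - 11*q^4 + 34*q^3 + 8*q^2 - 160*q + 128) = (q - 4)*(q + 3)*(q^4 - 7*q^3 + 6*q^2 + 32*q - 32) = (q - 4)^2*(q + 3)*(q^3 - 3*q^2 - 6*q + 8) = (q - 4)^2*(q + 2)*(q + 3)*(q^2 - 5*q + 4) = (q - 4)^2*(q - 1)*(q + 2)*(q + 3)*(q - 4)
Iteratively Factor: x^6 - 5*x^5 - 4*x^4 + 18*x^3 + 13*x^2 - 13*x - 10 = (x + 1)*(x^5 - 6*x^4 + 2*x^3 + 16*x^2 - 3*x - 10) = (x - 2)*(x + 1)*(x^4 - 4*x^3 - 6*x^2 + 4*x + 5) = (x - 2)*(x - 1)*(x + 1)*(x^3 - 3*x^2 - 9*x - 5) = (x - 5)*(x - 2)*(x - 1)*(x + 1)*(x^2 + 2*x + 1) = (x - 5)*(x - 2)*(x - 1)*(x + 1)^2*(x + 1)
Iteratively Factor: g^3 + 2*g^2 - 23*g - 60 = (g + 3)*(g^2 - g - 20) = (g + 3)*(g + 4)*(g - 5)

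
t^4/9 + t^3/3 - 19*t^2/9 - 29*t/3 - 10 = (t/3 + 1)^2*(t - 5)*(t + 2)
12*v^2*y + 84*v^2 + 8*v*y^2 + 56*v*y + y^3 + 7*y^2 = (2*v + y)*(6*v + y)*(y + 7)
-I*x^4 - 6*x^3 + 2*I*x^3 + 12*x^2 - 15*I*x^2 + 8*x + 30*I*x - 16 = (x - 2)*(x - 8*I)*(x + I)*(-I*x + 1)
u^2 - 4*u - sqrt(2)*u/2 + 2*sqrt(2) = (u - 4)*(u - sqrt(2)/2)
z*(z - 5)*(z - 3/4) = z^3 - 23*z^2/4 + 15*z/4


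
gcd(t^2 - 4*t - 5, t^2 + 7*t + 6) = t + 1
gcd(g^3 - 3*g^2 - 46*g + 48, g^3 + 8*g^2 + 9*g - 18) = g^2 + 5*g - 6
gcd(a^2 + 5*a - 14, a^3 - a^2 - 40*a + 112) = a + 7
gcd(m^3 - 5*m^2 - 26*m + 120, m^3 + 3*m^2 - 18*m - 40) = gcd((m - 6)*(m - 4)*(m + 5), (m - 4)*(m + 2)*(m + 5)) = m^2 + m - 20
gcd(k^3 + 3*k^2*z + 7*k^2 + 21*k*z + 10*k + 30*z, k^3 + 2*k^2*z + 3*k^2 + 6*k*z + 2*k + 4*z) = k + 2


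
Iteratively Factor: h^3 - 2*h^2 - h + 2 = (h + 1)*(h^2 - 3*h + 2) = (h - 1)*(h + 1)*(h - 2)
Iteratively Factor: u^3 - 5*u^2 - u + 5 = (u - 5)*(u^2 - 1) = (u - 5)*(u - 1)*(u + 1)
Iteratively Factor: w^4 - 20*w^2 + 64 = (w - 4)*(w^3 + 4*w^2 - 4*w - 16) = (w - 4)*(w - 2)*(w^2 + 6*w + 8) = (w - 4)*(w - 2)*(w + 4)*(w + 2)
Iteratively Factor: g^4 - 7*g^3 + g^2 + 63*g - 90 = (g - 2)*(g^3 - 5*g^2 - 9*g + 45) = (g - 5)*(g - 2)*(g^2 - 9) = (g - 5)*(g - 3)*(g - 2)*(g + 3)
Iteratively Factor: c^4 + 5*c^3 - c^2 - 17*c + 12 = (c - 1)*(c^3 + 6*c^2 + 5*c - 12) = (c - 1)^2*(c^2 + 7*c + 12) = (c - 1)^2*(c + 4)*(c + 3)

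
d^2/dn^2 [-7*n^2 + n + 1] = -14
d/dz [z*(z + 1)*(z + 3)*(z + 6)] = 4*z^3 + 30*z^2 + 54*z + 18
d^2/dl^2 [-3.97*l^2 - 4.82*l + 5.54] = -7.94000000000000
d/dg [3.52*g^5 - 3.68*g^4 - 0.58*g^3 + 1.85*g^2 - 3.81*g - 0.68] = 17.6*g^4 - 14.72*g^3 - 1.74*g^2 + 3.7*g - 3.81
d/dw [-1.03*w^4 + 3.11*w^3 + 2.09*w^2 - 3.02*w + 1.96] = -4.12*w^3 + 9.33*w^2 + 4.18*w - 3.02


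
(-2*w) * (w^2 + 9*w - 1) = -2*w^3 - 18*w^2 + 2*w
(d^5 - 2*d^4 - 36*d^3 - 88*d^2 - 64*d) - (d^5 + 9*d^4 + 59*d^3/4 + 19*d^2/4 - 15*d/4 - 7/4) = -11*d^4 - 203*d^3/4 - 371*d^2/4 - 241*d/4 + 7/4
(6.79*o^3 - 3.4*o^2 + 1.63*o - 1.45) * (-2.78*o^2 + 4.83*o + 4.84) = -18.8762*o^5 + 42.2477*o^4 + 11.9102*o^3 - 4.5521*o^2 + 0.885699999999999*o - 7.018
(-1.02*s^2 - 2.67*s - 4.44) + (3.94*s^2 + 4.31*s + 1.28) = 2.92*s^2 + 1.64*s - 3.16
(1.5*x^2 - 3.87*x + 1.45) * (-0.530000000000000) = -0.795*x^2 + 2.0511*x - 0.7685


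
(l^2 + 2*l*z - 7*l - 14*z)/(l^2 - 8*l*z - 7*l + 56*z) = (-l - 2*z)/(-l + 8*z)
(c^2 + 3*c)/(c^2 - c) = (c + 3)/(c - 1)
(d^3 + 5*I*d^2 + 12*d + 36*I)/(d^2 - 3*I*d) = d + 8*I - 12/d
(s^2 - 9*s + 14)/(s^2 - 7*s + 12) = (s^2 - 9*s + 14)/(s^2 - 7*s + 12)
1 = 1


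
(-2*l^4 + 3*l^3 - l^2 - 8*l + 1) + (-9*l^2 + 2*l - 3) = -2*l^4 + 3*l^3 - 10*l^2 - 6*l - 2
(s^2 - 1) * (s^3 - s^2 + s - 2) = s^5 - s^4 - s^2 - s + 2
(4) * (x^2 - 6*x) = 4*x^2 - 24*x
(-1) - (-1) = 0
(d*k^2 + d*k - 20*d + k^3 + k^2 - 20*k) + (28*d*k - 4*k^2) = d*k^2 + 29*d*k - 20*d + k^3 - 3*k^2 - 20*k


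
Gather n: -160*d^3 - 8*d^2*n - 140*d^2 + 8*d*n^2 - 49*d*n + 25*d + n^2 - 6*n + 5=-160*d^3 - 140*d^2 + 25*d + n^2*(8*d + 1) + n*(-8*d^2 - 49*d - 6) + 5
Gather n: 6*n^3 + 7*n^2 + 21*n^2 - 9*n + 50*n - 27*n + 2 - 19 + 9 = 6*n^3 + 28*n^2 + 14*n - 8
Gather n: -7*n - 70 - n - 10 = -8*n - 80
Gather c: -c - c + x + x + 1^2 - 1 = -2*c + 2*x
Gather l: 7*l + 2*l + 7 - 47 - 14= 9*l - 54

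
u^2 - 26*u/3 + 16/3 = (u - 8)*(u - 2/3)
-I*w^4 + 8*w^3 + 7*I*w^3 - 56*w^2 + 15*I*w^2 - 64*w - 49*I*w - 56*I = (w - 8)*(w + 1)*(w + 7*I)*(-I*w + 1)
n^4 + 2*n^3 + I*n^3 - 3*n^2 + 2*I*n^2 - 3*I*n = n*(n - 1)*(n + 3)*(n + I)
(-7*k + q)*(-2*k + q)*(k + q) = 14*k^3 + 5*k^2*q - 8*k*q^2 + q^3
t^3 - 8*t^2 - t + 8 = (t - 8)*(t - 1)*(t + 1)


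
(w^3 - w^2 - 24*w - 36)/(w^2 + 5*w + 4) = (w^3 - w^2 - 24*w - 36)/(w^2 + 5*w + 4)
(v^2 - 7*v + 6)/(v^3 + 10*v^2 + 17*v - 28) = (v - 6)/(v^2 + 11*v + 28)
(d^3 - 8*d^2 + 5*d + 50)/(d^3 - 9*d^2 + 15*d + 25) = (d + 2)/(d + 1)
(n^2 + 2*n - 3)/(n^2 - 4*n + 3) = (n + 3)/(n - 3)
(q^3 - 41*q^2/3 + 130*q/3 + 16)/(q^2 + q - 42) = (3*q^2 - 23*q - 8)/(3*(q + 7))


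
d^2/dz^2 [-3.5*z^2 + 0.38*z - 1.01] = -7.00000000000000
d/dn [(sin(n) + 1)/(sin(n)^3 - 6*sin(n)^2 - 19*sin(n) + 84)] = (-2*sin(n)^3 + 3*sin(n)^2 + 12*sin(n) + 103)*cos(n)/(sin(n)^3 - 6*sin(n)^2 - 19*sin(n) + 84)^2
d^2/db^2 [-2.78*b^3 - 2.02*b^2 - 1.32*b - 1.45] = -16.68*b - 4.04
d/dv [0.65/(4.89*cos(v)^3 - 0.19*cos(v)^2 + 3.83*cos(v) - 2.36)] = (9.5355*cos(v)^2 - 0.247*cos(v) + 2.4895)*sin(v)/(4.89*cos(v)^3 - 0.19*cos(v)^2 + 3.83*cos(v) - 2.36)^2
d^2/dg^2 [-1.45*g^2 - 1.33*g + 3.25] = -2.90000000000000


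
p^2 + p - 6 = (p - 2)*(p + 3)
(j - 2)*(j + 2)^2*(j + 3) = j^4 + 5*j^3 + 2*j^2 - 20*j - 24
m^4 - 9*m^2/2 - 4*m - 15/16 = (m - 5/2)*(m + 1/2)^2*(m + 3/2)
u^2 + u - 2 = (u - 1)*(u + 2)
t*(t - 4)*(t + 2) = t^3 - 2*t^2 - 8*t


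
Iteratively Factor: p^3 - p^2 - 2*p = (p + 1)*(p^2 - 2*p) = (p - 2)*(p + 1)*(p)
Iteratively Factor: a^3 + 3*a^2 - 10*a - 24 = (a + 2)*(a^2 + a - 12) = (a + 2)*(a + 4)*(a - 3)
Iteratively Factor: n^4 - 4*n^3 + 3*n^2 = (n - 3)*(n^3 - n^2) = (n - 3)*(n - 1)*(n^2) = n*(n - 3)*(n - 1)*(n)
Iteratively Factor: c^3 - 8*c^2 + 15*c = (c - 3)*(c^2 - 5*c) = (c - 5)*(c - 3)*(c)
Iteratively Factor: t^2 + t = (t + 1)*(t)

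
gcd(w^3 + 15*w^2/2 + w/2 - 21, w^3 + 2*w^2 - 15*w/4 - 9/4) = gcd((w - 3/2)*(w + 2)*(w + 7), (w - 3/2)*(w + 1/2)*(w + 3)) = w - 3/2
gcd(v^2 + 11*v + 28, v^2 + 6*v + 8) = v + 4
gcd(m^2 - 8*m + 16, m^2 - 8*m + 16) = m^2 - 8*m + 16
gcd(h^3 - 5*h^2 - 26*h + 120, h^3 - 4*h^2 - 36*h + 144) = h^2 - 10*h + 24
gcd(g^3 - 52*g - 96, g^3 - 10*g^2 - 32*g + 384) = g^2 - 2*g - 48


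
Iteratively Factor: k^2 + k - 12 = (k - 3)*(k + 4)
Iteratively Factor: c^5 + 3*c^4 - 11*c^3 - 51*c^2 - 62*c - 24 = (c - 4)*(c^4 + 7*c^3 + 17*c^2 + 17*c + 6) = (c - 4)*(c + 3)*(c^3 + 4*c^2 + 5*c + 2) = (c - 4)*(c + 1)*(c + 3)*(c^2 + 3*c + 2) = (c - 4)*(c + 1)*(c + 2)*(c + 3)*(c + 1)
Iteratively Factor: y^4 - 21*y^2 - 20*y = (y - 5)*(y^3 + 5*y^2 + 4*y) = (y - 5)*(y + 1)*(y^2 + 4*y) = (y - 5)*(y + 1)*(y + 4)*(y)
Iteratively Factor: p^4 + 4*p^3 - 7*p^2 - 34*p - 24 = (p + 2)*(p^3 + 2*p^2 - 11*p - 12) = (p + 2)*(p + 4)*(p^2 - 2*p - 3) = (p - 3)*(p + 2)*(p + 4)*(p + 1)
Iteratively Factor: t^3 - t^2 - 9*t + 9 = (t - 1)*(t^2 - 9) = (t - 3)*(t - 1)*(t + 3)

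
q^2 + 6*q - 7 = (q - 1)*(q + 7)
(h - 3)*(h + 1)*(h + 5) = h^3 + 3*h^2 - 13*h - 15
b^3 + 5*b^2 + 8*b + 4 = (b + 1)*(b + 2)^2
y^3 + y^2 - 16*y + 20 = (y - 2)^2*(y + 5)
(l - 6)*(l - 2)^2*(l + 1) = l^4 - 9*l^3 + 18*l^2 + 4*l - 24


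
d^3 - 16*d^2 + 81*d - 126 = (d - 7)*(d - 6)*(d - 3)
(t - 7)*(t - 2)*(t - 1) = t^3 - 10*t^2 + 23*t - 14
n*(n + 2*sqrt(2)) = n^2 + 2*sqrt(2)*n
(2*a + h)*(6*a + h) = 12*a^2 + 8*a*h + h^2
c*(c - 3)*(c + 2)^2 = c^4 + c^3 - 8*c^2 - 12*c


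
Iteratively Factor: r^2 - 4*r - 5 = (r - 5)*(r + 1)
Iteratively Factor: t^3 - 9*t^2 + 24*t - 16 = (t - 4)*(t^2 - 5*t + 4) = (t - 4)^2*(t - 1)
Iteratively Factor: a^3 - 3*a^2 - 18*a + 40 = (a + 4)*(a^2 - 7*a + 10) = (a - 2)*(a + 4)*(a - 5)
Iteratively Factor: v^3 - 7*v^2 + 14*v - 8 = (v - 1)*(v^2 - 6*v + 8) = (v - 4)*(v - 1)*(v - 2)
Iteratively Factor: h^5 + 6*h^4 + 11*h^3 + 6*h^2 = (h + 2)*(h^4 + 4*h^3 + 3*h^2) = h*(h + 2)*(h^3 + 4*h^2 + 3*h) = h*(h + 2)*(h + 3)*(h^2 + h) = h*(h + 1)*(h + 2)*(h + 3)*(h)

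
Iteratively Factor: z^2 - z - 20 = (z + 4)*(z - 5)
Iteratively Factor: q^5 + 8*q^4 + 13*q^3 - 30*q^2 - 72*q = (q + 4)*(q^4 + 4*q^3 - 3*q^2 - 18*q) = (q + 3)*(q + 4)*(q^3 + q^2 - 6*q) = (q - 2)*(q + 3)*(q + 4)*(q^2 + 3*q) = (q - 2)*(q + 3)^2*(q + 4)*(q)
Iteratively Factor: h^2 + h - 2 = (h + 2)*(h - 1)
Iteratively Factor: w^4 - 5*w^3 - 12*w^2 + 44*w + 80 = (w - 4)*(w^3 - w^2 - 16*w - 20) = (w - 5)*(w - 4)*(w^2 + 4*w + 4) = (w - 5)*(w - 4)*(w + 2)*(w + 2)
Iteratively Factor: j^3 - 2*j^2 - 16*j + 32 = (j - 2)*(j^2 - 16) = (j - 2)*(j + 4)*(j - 4)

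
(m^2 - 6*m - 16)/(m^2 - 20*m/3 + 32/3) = 3*(m^2 - 6*m - 16)/(3*m^2 - 20*m + 32)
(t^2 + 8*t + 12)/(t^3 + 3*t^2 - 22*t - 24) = (t + 2)/(t^2 - 3*t - 4)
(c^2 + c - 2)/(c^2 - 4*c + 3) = (c + 2)/(c - 3)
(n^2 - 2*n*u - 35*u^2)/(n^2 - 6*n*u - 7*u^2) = (n + 5*u)/(n + u)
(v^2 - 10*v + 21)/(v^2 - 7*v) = (v - 3)/v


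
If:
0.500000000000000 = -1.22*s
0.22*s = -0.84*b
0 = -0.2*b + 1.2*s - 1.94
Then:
No Solution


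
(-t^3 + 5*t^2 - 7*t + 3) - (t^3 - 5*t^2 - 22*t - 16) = -2*t^3 + 10*t^2 + 15*t + 19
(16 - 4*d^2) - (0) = 16 - 4*d^2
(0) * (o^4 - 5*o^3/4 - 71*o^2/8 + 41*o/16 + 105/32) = 0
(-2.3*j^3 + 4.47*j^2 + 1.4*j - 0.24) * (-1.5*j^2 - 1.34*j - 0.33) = 3.45*j^5 - 3.623*j^4 - 7.3308*j^3 - 2.9911*j^2 - 0.1404*j + 0.0792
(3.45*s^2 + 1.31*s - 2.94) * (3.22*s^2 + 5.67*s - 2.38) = 11.109*s^4 + 23.7797*s^3 - 10.2501*s^2 - 19.7876*s + 6.9972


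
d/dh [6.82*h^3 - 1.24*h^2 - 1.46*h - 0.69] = 20.46*h^2 - 2.48*h - 1.46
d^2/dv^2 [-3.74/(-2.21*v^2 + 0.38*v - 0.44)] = (-36.533068*v^2 + 6.281704*v + 3.74*(4.42*v - 0.38)*(8.84*v - 0.76) - 7.273552)/(2.21*v^2 - 0.38*v + 0.44)^3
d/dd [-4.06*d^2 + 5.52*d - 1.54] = 5.52 - 8.12*d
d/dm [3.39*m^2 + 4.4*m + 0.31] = 6.78*m + 4.4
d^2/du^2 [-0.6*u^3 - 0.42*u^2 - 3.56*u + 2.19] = -3.6*u - 0.84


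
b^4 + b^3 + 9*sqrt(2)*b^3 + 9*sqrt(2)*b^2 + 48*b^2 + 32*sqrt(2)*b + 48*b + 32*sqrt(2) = (b + 1)*(b + sqrt(2))*(b + 4*sqrt(2))^2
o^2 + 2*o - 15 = (o - 3)*(o + 5)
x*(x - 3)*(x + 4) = x^3 + x^2 - 12*x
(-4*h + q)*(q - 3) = -4*h*q + 12*h + q^2 - 3*q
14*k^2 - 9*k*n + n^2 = (-7*k + n)*(-2*k + n)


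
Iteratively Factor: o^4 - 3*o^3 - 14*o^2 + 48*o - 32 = (o - 4)*(o^3 + o^2 - 10*o + 8) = (o - 4)*(o + 4)*(o^2 - 3*o + 2) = (o - 4)*(o - 1)*(o + 4)*(o - 2)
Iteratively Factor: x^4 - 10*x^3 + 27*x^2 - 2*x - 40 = (x - 5)*(x^3 - 5*x^2 + 2*x + 8) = (x - 5)*(x - 4)*(x^2 - x - 2) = (x - 5)*(x - 4)*(x - 2)*(x + 1)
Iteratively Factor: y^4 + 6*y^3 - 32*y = (y - 2)*(y^3 + 8*y^2 + 16*y) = (y - 2)*(y + 4)*(y^2 + 4*y) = y*(y - 2)*(y + 4)*(y + 4)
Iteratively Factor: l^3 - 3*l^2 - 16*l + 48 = (l - 3)*(l^2 - 16) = (l - 3)*(l + 4)*(l - 4)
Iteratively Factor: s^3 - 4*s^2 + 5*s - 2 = (s - 1)*(s^2 - 3*s + 2) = (s - 1)^2*(s - 2)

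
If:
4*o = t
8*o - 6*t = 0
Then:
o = 0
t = 0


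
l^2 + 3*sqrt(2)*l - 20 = (l - 2*sqrt(2))*(l + 5*sqrt(2))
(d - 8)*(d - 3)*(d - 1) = d^3 - 12*d^2 + 35*d - 24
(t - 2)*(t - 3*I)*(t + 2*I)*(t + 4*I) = t^4 - 2*t^3 + 3*I*t^3 + 10*t^2 - 6*I*t^2 - 20*t + 24*I*t - 48*I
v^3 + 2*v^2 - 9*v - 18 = (v - 3)*(v + 2)*(v + 3)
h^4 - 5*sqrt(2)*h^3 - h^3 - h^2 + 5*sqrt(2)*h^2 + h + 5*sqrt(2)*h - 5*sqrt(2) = (h - 1)^2*(h + 1)*(h - 5*sqrt(2))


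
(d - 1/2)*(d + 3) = d^2 + 5*d/2 - 3/2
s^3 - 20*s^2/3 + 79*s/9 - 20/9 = (s - 5)*(s - 4/3)*(s - 1/3)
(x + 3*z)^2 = x^2 + 6*x*z + 9*z^2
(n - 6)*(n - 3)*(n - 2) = n^3 - 11*n^2 + 36*n - 36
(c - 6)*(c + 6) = c^2 - 36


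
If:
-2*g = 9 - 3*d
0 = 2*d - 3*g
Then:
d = 27/5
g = 18/5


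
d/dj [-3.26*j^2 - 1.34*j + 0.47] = -6.52*j - 1.34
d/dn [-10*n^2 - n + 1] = -20*n - 1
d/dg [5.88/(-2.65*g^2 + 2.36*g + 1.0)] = (31.164*g - 13.8768)/(-2.65*g^2 + 2.36*g + 1.0)^2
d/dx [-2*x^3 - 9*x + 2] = -6*x^2 - 9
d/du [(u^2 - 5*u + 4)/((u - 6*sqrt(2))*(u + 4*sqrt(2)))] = (-2*sqrt(2)*u^2 + 5*u^2 - 104*u + 8*sqrt(2) + 240)/(u^4 - 4*sqrt(2)*u^3 - 88*u^2 + 192*sqrt(2)*u + 2304)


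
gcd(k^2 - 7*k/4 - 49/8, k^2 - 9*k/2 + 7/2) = k - 7/2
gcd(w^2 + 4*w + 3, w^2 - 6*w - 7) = w + 1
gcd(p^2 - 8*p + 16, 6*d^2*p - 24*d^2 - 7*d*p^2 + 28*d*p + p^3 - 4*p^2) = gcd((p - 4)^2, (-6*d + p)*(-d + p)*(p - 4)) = p - 4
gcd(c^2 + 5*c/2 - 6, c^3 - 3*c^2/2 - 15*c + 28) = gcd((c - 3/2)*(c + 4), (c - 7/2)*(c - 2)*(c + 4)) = c + 4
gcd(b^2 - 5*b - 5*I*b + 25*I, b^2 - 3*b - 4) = 1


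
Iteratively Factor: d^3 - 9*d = (d + 3)*(d^2 - 3*d) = d*(d + 3)*(d - 3)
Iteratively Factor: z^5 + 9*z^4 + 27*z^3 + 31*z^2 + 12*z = (z + 3)*(z^4 + 6*z^3 + 9*z^2 + 4*z) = (z + 1)*(z + 3)*(z^3 + 5*z^2 + 4*z) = (z + 1)*(z + 3)*(z + 4)*(z^2 + z) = z*(z + 1)*(z + 3)*(z + 4)*(z + 1)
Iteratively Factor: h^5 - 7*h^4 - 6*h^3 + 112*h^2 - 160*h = (h)*(h^4 - 7*h^3 - 6*h^2 + 112*h - 160) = h*(h - 4)*(h^3 - 3*h^2 - 18*h + 40) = h*(h - 5)*(h - 4)*(h^2 + 2*h - 8) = h*(h - 5)*(h - 4)*(h - 2)*(h + 4)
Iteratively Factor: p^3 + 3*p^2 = (p + 3)*(p^2) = p*(p + 3)*(p)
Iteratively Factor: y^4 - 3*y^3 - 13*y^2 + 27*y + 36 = (y + 1)*(y^3 - 4*y^2 - 9*y + 36) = (y + 1)*(y + 3)*(y^2 - 7*y + 12) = (y - 3)*(y + 1)*(y + 3)*(y - 4)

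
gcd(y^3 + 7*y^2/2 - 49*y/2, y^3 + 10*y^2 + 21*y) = y^2 + 7*y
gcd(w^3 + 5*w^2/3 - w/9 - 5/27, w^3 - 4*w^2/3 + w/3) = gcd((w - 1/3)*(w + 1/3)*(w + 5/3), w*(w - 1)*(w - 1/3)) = w - 1/3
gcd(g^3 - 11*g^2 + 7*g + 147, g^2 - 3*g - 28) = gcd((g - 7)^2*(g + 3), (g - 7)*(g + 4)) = g - 7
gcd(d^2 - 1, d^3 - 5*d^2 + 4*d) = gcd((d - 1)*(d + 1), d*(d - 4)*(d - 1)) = d - 1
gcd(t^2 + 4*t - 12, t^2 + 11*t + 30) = t + 6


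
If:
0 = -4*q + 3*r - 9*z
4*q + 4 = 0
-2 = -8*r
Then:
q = -1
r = 1/4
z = 19/36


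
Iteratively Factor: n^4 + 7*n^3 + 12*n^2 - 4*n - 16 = (n - 1)*(n^3 + 8*n^2 + 20*n + 16) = (n - 1)*(n + 2)*(n^2 + 6*n + 8) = (n - 1)*(n + 2)^2*(n + 4)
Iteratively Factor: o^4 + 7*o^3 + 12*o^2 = (o + 3)*(o^3 + 4*o^2) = o*(o + 3)*(o^2 + 4*o) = o^2*(o + 3)*(o + 4)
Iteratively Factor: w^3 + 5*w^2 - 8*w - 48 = (w + 4)*(w^2 + w - 12) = (w + 4)^2*(w - 3)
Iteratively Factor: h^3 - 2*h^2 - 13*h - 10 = (h + 2)*(h^2 - 4*h - 5) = (h + 1)*(h + 2)*(h - 5)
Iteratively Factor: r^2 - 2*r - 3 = (r + 1)*(r - 3)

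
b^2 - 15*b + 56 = (b - 8)*(b - 7)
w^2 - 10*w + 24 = (w - 6)*(w - 4)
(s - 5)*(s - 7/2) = s^2 - 17*s/2 + 35/2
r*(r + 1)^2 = r^3 + 2*r^2 + r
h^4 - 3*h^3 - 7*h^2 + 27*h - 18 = (h - 3)*(h - 2)*(h - 1)*(h + 3)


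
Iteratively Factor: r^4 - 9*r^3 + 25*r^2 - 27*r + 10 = (r - 2)*(r^3 - 7*r^2 + 11*r - 5) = (r - 2)*(r - 1)*(r^2 - 6*r + 5) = (r - 2)*(r - 1)^2*(r - 5)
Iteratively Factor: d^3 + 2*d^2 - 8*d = (d + 4)*(d^2 - 2*d) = d*(d + 4)*(d - 2)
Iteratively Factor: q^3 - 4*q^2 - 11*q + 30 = (q + 3)*(q^2 - 7*q + 10) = (q - 2)*(q + 3)*(q - 5)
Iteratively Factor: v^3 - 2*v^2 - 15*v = (v + 3)*(v^2 - 5*v) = v*(v + 3)*(v - 5)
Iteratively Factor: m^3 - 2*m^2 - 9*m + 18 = (m + 3)*(m^2 - 5*m + 6) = (m - 2)*(m + 3)*(m - 3)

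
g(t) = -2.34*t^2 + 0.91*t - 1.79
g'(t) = 0.91 - 4.68*t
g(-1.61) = -9.32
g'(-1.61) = 8.44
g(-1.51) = -8.50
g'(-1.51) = 7.98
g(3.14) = -22.00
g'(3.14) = -13.79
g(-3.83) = -39.60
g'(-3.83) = 18.83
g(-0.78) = -3.92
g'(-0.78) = 4.56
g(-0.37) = -2.45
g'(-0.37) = 2.64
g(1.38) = -4.99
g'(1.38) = -5.55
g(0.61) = -2.11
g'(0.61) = -1.94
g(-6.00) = -91.49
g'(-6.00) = 28.99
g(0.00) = -1.79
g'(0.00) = 0.91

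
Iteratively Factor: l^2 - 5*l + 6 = (l - 3)*(l - 2)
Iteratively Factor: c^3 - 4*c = (c - 2)*(c^2 + 2*c) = (c - 2)*(c + 2)*(c)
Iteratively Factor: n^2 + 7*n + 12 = (n + 4)*(n + 3)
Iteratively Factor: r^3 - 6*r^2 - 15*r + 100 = (r - 5)*(r^2 - r - 20) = (r - 5)^2*(r + 4)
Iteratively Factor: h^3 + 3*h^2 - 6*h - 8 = (h + 1)*(h^2 + 2*h - 8) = (h + 1)*(h + 4)*(h - 2)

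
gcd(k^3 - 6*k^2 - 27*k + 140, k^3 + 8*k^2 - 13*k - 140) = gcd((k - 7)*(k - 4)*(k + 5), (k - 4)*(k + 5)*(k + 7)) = k^2 + k - 20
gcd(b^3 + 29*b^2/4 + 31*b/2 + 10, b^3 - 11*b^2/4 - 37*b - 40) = b^2 + 21*b/4 + 5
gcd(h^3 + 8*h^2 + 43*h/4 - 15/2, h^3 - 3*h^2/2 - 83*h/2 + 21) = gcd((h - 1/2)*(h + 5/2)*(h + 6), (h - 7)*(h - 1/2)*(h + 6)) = h^2 + 11*h/2 - 3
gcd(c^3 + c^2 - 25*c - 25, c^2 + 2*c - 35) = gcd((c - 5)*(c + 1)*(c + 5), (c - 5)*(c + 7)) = c - 5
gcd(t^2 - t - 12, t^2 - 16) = t - 4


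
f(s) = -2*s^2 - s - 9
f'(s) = -4*s - 1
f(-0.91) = -9.75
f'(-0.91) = 2.64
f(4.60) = -55.92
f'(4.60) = -19.40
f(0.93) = -11.66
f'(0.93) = -4.72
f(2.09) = -19.83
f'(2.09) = -9.36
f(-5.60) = -66.12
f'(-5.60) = 21.40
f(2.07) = -19.64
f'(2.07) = -9.28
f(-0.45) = -8.96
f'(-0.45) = 0.80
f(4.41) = -52.31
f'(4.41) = -18.64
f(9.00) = -180.00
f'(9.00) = -37.00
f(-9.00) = -162.00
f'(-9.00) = 35.00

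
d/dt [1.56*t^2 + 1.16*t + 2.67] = 3.12*t + 1.16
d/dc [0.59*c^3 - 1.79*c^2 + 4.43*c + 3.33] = 1.77*c^2 - 3.58*c + 4.43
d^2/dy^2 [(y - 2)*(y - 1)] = 2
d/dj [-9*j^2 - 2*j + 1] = -18*j - 2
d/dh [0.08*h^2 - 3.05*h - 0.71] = 0.16*h - 3.05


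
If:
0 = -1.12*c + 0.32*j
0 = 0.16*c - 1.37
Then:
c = 8.56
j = 29.97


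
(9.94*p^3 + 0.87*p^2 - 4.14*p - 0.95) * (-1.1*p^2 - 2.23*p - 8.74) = -10.934*p^5 - 23.1232*p^4 - 84.2617*p^3 + 2.6734*p^2 + 38.3021*p + 8.303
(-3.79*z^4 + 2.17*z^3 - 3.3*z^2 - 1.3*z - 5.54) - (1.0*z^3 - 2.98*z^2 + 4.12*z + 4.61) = -3.79*z^4 + 1.17*z^3 - 0.32*z^2 - 5.42*z - 10.15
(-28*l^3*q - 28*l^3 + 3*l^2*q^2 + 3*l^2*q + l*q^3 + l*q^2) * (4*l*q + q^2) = -112*l^4*q^2 - 112*l^4*q - 16*l^3*q^3 - 16*l^3*q^2 + 7*l^2*q^4 + 7*l^2*q^3 + l*q^5 + l*q^4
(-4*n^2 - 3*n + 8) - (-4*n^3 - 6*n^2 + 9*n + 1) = 4*n^3 + 2*n^2 - 12*n + 7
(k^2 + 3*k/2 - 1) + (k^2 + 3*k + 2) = 2*k^2 + 9*k/2 + 1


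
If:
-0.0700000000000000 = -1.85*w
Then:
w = 0.04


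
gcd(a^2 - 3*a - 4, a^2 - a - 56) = 1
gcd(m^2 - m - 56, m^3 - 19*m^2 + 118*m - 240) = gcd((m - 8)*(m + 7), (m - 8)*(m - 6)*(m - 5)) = m - 8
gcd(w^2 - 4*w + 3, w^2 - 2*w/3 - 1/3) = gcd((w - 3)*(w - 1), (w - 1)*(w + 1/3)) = w - 1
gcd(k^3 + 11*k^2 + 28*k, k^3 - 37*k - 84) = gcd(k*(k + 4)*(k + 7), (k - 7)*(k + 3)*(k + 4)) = k + 4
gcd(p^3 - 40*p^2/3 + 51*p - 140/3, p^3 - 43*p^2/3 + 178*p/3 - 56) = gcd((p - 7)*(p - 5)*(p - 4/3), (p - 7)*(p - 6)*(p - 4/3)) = p^2 - 25*p/3 + 28/3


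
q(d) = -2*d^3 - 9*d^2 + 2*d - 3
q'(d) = -6*d^2 - 18*d + 2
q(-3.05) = -36.08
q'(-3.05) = 1.09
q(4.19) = -299.75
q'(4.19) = -178.76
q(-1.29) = -16.26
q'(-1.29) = 15.24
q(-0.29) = -4.29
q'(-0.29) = 6.72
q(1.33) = -20.97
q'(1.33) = -32.55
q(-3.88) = -29.43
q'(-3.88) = -18.49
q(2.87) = -118.67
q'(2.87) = -99.08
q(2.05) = -53.95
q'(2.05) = -60.12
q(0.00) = -3.00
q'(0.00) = 2.00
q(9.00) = -2172.00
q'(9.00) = -646.00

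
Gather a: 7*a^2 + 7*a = 7*a^2 + 7*a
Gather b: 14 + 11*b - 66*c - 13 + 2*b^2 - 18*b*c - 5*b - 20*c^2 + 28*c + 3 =2*b^2 + b*(6 - 18*c) - 20*c^2 - 38*c + 4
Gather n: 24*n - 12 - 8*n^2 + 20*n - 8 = -8*n^2 + 44*n - 20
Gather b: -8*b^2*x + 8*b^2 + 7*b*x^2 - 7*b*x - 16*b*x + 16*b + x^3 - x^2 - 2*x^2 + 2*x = b^2*(8 - 8*x) + b*(7*x^2 - 23*x + 16) + x^3 - 3*x^2 + 2*x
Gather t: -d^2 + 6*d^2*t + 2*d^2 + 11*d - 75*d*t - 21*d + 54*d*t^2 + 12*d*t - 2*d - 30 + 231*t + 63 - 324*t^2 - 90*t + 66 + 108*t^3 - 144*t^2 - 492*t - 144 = d^2 - 12*d + 108*t^3 + t^2*(54*d - 468) + t*(6*d^2 - 63*d - 351) - 45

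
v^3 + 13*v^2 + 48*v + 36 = (v + 1)*(v + 6)^2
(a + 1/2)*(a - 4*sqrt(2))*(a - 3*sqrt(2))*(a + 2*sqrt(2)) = a^4 - 5*sqrt(2)*a^3 + a^3/2 - 4*a^2 - 5*sqrt(2)*a^2/2 - 2*a + 48*sqrt(2)*a + 24*sqrt(2)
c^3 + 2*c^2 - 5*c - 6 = (c - 2)*(c + 1)*(c + 3)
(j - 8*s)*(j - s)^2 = j^3 - 10*j^2*s + 17*j*s^2 - 8*s^3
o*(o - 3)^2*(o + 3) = o^4 - 3*o^3 - 9*o^2 + 27*o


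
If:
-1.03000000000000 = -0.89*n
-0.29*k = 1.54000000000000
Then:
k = -5.31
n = 1.16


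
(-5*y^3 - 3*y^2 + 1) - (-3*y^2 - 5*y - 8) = -5*y^3 + 5*y + 9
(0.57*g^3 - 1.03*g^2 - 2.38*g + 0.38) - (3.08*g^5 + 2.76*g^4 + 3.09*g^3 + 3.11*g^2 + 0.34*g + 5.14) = -3.08*g^5 - 2.76*g^4 - 2.52*g^3 - 4.14*g^2 - 2.72*g - 4.76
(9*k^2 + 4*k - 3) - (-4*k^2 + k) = 13*k^2 + 3*k - 3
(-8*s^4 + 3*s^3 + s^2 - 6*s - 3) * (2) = -16*s^4 + 6*s^3 + 2*s^2 - 12*s - 6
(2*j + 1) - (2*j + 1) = 0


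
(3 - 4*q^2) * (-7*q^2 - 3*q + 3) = 28*q^4 + 12*q^3 - 33*q^2 - 9*q + 9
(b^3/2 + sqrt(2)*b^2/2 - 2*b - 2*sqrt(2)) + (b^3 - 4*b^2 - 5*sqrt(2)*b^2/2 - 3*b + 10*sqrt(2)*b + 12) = 3*b^3/2 - 4*b^2 - 2*sqrt(2)*b^2 - 5*b + 10*sqrt(2)*b - 2*sqrt(2) + 12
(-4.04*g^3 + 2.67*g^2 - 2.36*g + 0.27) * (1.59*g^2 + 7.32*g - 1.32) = -6.4236*g^5 - 25.3275*g^4 + 21.1248*g^3 - 20.3703*g^2 + 5.0916*g - 0.3564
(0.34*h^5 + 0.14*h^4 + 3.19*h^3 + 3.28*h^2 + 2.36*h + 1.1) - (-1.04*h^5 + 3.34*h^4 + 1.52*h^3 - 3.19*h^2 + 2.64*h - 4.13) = 1.38*h^5 - 3.2*h^4 + 1.67*h^3 + 6.47*h^2 - 0.28*h + 5.23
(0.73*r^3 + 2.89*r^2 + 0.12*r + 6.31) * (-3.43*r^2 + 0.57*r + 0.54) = -2.5039*r^5 - 9.4966*r^4 + 1.6299*r^3 - 20.0143*r^2 + 3.6615*r + 3.4074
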